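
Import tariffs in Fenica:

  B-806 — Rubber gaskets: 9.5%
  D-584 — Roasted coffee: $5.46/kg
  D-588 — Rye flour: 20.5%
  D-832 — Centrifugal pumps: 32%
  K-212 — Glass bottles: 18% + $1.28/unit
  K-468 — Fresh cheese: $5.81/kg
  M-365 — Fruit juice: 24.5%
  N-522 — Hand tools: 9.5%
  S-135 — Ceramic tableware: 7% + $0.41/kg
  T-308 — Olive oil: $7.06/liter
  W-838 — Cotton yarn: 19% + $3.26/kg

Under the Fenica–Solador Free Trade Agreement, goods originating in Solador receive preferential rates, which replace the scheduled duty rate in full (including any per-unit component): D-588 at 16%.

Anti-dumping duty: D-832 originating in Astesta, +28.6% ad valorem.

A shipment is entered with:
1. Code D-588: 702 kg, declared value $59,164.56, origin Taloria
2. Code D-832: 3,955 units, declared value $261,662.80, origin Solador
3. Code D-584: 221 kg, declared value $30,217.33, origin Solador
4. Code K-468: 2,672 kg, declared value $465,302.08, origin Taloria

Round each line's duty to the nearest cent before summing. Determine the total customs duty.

Line 1 (D-588, Taloria, 702 kg, $59,164.56):
Base rate for D-588 is 20.5%.
D-588 has an FTA preferential rate, but origin Taloria is not Solador; base rate stands.
Duty = $59,164.56 × 20.5% = $12,128.73.
Line 2 (D-832, Solador, 3,955 units, $261,662.80):
Base rate for D-832 is 32%.
Origin Solador is the FTA partner but D-832 is not on the preference list; base rate stands.
The additional-duty order on D-832 targets Astesta, not Solador; it does not apply.
Duty = $261,662.80 × 32% = $83,732.10.
Line 3 (D-584, Solador, 221 kg, $30,217.33):
Base rate for D-584 is $5.46/kg.
Origin Solador is the FTA partner but D-584 is not on the preference list; base rate stands.
Duty = 221 × $5.46 = $1,206.66.
Line 4 (K-468, Taloria, 2,672 kg, $465,302.08):
Base rate for K-468 is $5.81/kg.
Duty = 2,672 × $5.81 = $15,524.32.
Total = $12,128.73 + $83,732.10 + $1,206.66 + $15,524.32 = $112,591.81.

$112,591.81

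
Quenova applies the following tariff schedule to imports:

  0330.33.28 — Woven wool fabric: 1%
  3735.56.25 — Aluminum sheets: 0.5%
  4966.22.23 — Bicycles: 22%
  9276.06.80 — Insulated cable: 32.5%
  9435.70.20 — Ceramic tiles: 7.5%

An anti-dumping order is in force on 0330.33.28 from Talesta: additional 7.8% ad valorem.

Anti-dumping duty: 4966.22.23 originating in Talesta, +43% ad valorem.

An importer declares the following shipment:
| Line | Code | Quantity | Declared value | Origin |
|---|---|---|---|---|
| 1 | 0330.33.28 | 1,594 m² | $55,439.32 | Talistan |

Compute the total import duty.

Line 1 (0330.33.28, Talistan, 1,594 m², $55,439.32):
Base rate for 0330.33.28 is 1%.
The additional-duty order on 0330.33.28 targets Talesta, not Talistan; it does not apply.
Duty = $55,439.32 × 1% = $554.39.

$554.39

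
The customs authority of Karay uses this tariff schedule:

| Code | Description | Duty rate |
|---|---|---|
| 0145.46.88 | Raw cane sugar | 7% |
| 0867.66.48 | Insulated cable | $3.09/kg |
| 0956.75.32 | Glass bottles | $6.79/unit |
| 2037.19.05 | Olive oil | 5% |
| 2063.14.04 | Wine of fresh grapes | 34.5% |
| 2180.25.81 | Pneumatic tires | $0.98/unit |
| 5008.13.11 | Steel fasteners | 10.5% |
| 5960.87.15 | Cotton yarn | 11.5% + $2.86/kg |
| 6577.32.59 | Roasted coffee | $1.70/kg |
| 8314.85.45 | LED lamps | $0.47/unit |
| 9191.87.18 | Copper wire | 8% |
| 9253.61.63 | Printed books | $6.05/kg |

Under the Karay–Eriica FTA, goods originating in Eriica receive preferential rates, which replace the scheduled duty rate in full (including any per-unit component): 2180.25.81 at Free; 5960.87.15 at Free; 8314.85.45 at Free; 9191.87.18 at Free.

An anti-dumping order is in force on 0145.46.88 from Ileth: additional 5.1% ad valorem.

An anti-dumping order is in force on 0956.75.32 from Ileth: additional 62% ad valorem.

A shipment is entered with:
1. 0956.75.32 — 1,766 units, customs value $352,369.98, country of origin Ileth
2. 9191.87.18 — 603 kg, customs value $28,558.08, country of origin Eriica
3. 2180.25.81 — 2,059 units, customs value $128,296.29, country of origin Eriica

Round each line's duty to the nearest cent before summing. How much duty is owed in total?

Line 1 (0956.75.32, Ileth, 1,766 units, $352,369.98):
Base rate for 0956.75.32 is $6.79/unit.
Additional duty on 0956.75.32 from Ileth: +62% ad valorem. Applied ad valorem rate = 62%.
Duty = $352,369.98 × 62% + 1,766 × $6.79 = $230,460.53.
Line 2 (9191.87.18, Eriica, 603 kg, $28,558.08):
Base rate for 9191.87.18 is 8%.
Origin Eriica qualifies under the Karay–Eriica agreement and 9191.87.18 is covered: preferential rate Free applies instead.
Duty = $28,558.08 × 0% = $0.00.
Line 3 (2180.25.81, Eriica, 2,059 units, $128,296.29):
Base rate for 2180.25.81 is $0.98/unit.
Origin Eriica qualifies under the Karay–Eriica agreement and 2180.25.81 is covered: preferential rate Free applies instead.
Duty = $128,296.29 × 0% = $0.00.
Total = $230,460.53 + $0.00 + $0.00 = $230,460.53.

$230,460.53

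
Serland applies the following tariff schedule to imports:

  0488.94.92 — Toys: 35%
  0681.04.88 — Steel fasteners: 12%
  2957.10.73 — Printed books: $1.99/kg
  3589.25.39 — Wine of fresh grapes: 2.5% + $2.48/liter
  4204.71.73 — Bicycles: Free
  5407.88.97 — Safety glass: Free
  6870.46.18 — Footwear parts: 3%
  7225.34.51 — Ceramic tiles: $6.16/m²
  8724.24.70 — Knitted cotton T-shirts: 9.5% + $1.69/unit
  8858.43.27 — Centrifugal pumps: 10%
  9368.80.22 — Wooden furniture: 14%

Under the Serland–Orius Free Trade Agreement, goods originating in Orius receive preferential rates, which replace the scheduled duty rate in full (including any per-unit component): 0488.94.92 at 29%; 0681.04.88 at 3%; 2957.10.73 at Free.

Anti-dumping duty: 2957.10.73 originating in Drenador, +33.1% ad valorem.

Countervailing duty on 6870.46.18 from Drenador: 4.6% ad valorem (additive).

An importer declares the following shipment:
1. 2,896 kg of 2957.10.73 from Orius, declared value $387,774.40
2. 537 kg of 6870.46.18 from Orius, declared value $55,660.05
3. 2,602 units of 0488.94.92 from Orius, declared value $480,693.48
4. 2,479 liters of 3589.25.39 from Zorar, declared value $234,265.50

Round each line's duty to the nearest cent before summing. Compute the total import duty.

Line 1 (2957.10.73, Orius, 2,896 kg, $387,774.40):
Base rate for 2957.10.73 is $1.99/kg.
Origin Orius qualifies under the Serland–Orius agreement and 2957.10.73 is covered: preferential rate Free applies instead.
The additional-duty order on 2957.10.73 targets Drenador, not Orius; it does not apply.
Duty = $387,774.40 × 0% = $0.00.
Line 2 (6870.46.18, Orius, 537 kg, $55,660.05):
Base rate for 6870.46.18 is 3%.
Origin Orius is the FTA partner but 6870.46.18 is not on the preference list; base rate stands.
The additional-duty order on 6870.46.18 targets Drenador, not Orius; it does not apply.
Duty = $55,660.05 × 3% = $1,669.80.
Line 3 (0488.94.92, Orius, 2,602 units, $480,693.48):
Base rate for 0488.94.92 is 35%.
Origin Orius qualifies under the Serland–Orius agreement and 0488.94.92 is covered: preferential rate 29% applies instead.
Duty = $480,693.48 × 29% = $139,401.11.
Line 4 (3589.25.39, Zorar, 2,479 liters, $234,265.50):
Base rate for 3589.25.39 is 2.5% + $2.48/liter.
Duty = $234,265.50 × 2.5% + 2,479 × $2.48 = $12,004.56.
Total = $0.00 + $1,669.80 + $139,401.11 + $12,004.56 = $153,075.47.

$153,075.47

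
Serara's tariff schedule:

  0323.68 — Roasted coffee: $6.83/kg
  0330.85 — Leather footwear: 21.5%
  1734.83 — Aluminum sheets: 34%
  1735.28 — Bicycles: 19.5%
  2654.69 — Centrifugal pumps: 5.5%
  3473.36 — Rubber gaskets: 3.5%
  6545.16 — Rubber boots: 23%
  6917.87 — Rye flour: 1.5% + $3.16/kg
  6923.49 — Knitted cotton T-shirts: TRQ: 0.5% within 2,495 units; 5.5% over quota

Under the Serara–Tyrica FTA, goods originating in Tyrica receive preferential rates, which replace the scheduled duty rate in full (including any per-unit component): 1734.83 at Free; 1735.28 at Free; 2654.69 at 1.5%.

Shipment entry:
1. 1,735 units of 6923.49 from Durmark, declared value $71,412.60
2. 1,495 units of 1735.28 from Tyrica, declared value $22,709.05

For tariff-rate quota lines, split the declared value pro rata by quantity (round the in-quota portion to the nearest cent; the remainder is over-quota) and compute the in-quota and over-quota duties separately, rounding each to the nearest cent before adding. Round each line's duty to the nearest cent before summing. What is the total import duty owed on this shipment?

Line 1 (6923.49, Durmark, 1,735 units, $71,412.60):
Code 6923.49 is under a tariff-rate quota (threshold 2,495 units). Quantity 1,735 units is within the quota, so the in-quota rate 0.5% applies to the full value.
Duty = $71,412.60 × 0.5% = $357.06.
Line 2 (1735.28, Tyrica, 1,495 units, $22,709.05):
Base rate for 1735.28 is 19.5%.
Origin Tyrica qualifies under the Serara–Tyrica agreement and 1735.28 is covered: preferential rate Free applies instead.
Duty = $22,709.05 × 0% = $0.00.
Total = $357.06 + $0.00 = $357.06.

$357.06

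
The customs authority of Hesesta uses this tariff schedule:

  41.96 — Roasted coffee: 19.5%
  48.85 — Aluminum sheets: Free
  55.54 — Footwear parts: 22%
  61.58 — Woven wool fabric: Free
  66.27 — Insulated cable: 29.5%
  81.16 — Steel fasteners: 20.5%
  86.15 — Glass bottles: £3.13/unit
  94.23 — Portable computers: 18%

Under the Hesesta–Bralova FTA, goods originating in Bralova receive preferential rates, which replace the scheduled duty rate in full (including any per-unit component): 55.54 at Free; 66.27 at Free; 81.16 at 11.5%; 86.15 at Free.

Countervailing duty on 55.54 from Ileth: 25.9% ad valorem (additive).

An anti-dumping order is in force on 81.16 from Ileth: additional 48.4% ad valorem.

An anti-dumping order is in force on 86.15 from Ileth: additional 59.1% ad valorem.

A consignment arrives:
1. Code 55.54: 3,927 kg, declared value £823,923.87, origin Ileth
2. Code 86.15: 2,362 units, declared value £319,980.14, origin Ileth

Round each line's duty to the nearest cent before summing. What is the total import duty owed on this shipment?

Line 1 (55.54, Ileth, 3,927 kg, £823,923.87):
Base rate for 55.54 is 22%.
55.54 has an FTA preferential rate, but origin Ileth is not Bralova; base rate stands.
Additional duty on 55.54 from Ileth: +25.9%. Applied ad valorem rate: 22% + 25.9% = 47.9%.
Duty = £823,923.87 × 47.9% = £394,659.53.
Line 2 (86.15, Ileth, 2,362 units, £319,980.14):
Base rate for 86.15 is £3.13/unit.
86.15 has an FTA preferential rate, but origin Ileth is not Bralova; base rate stands.
Additional duty on 86.15 from Ileth: +59.1% ad valorem. Applied ad valorem rate = 59.1%.
Duty = £319,980.14 × 59.1% + 2,362 × £3.13 = £196,501.32.
Total = £394,659.53 + £196,501.32 = £591,160.85.

£591,160.85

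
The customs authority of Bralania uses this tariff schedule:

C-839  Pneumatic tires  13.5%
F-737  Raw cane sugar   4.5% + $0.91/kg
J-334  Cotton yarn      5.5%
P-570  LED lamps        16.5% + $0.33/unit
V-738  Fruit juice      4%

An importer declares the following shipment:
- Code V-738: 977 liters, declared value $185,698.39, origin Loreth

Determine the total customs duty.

$7,427.94

Line 1 (V-738, Loreth, 977 liters, $185,698.39):
Base rate for V-738 is 4%.
Duty = $185,698.39 × 4% = $7,427.94.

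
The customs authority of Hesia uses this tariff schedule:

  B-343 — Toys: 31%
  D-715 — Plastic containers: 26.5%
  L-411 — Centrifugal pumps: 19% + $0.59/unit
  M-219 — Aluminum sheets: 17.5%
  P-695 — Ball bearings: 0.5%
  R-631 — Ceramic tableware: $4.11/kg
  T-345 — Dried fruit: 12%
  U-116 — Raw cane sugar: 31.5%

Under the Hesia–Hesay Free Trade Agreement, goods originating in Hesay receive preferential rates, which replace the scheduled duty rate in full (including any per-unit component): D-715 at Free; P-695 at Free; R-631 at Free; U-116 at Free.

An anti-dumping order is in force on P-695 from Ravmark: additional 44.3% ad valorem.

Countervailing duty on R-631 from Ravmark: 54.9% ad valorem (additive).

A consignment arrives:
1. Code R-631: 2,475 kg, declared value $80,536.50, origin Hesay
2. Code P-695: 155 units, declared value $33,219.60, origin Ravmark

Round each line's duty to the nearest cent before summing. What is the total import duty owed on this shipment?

Line 1 (R-631, Hesay, 2,475 kg, $80,536.50):
Base rate for R-631 is $4.11/kg.
Origin Hesay qualifies under the Hesia–Hesay agreement and R-631 is covered: preferential rate Free applies instead.
The additional-duty order on R-631 targets Ravmark, not Hesay; it does not apply.
Duty = $80,536.50 × 0% = $0.00.
Line 2 (P-695, Ravmark, 155 units, $33,219.60):
Base rate for P-695 is 0.5%.
P-695 has an FTA preferential rate, but origin Ravmark is not Hesay; base rate stands.
Additional duty on P-695 from Ravmark: +44.3%. Applied ad valorem rate: 0.5% + 44.3% = 44.8%.
Duty = $33,219.60 × 44.8% = $14,882.38.
Total = $0.00 + $14,882.38 = $14,882.38.

$14,882.38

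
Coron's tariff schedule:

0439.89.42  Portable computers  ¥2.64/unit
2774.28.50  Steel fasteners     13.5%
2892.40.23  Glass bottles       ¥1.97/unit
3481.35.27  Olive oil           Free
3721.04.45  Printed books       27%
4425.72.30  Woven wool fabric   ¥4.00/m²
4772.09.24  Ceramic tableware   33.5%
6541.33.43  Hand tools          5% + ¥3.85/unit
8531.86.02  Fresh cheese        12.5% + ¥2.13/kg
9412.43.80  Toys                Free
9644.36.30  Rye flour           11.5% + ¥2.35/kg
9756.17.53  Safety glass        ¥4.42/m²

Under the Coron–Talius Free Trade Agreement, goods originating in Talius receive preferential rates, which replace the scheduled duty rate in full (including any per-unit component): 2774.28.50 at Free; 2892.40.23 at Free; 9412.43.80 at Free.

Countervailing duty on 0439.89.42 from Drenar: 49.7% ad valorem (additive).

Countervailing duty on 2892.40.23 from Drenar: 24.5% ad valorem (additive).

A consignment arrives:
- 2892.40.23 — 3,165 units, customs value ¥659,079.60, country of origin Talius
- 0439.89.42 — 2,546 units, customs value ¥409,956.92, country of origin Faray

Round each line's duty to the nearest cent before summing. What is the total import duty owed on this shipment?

Line 1 (2892.40.23, Talius, 3,165 units, ¥659,079.60):
Base rate for 2892.40.23 is ¥1.97/unit.
Origin Talius qualifies under the Coron–Talius agreement and 2892.40.23 is covered: preferential rate Free applies instead.
The additional-duty order on 2892.40.23 targets Drenar, not Talius; it does not apply.
Duty = ¥659,079.60 × 0% = ¥0.00.
Line 2 (0439.89.42, Faray, 2,546 units, ¥409,956.92):
Base rate for 0439.89.42 is ¥2.64/unit.
The additional-duty order on 0439.89.42 targets Drenar, not Faray; it does not apply.
Duty = 2,546 × ¥2.64 = ¥6,721.44.
Total = ¥0.00 + ¥6,721.44 = ¥6,721.44.

¥6,721.44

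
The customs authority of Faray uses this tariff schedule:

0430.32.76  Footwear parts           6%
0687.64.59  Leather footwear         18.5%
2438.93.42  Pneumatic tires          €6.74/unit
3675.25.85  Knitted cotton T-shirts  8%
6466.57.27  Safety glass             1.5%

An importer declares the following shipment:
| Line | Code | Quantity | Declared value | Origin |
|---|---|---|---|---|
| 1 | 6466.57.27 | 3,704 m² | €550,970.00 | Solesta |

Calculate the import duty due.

€8,264.55

Line 1 (6466.57.27, Solesta, 3,704 m², €550,970.00):
Base rate for 6466.57.27 is 1.5%.
Duty = €550,970.00 × 1.5% = €8,264.55.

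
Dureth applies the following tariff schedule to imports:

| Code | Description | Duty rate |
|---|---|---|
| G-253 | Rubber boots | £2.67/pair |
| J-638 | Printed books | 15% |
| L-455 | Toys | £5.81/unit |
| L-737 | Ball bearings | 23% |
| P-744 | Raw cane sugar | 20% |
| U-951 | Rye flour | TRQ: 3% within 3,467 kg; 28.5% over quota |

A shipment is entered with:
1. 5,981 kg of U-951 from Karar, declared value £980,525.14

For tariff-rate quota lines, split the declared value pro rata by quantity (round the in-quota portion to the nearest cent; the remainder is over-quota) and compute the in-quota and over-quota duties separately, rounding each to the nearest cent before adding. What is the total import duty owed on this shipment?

£134,512.77

Line 1 (U-951, Karar, 5,981 kg, £980,525.14):
Code U-951 is under a tariff-rate quota (threshold 3,467 kg). In-quota: 3,467 kg at 3%; over-quota: 2,514 kg at 28.5%.
Pro-rata value split: in-quota = £980,525.14 × 3,467/5,981 = £568,379.98; over-quota = £980,525.14 − £568,379.98 = £412,145.16.
In-quota duty = £568,379.98 × 3% = £17,051.40. Over-quota duty = £412,145.16 × 28.5% = £117,461.37.
Line duty = £17,051.40 + £117,461.37 = £134,512.77.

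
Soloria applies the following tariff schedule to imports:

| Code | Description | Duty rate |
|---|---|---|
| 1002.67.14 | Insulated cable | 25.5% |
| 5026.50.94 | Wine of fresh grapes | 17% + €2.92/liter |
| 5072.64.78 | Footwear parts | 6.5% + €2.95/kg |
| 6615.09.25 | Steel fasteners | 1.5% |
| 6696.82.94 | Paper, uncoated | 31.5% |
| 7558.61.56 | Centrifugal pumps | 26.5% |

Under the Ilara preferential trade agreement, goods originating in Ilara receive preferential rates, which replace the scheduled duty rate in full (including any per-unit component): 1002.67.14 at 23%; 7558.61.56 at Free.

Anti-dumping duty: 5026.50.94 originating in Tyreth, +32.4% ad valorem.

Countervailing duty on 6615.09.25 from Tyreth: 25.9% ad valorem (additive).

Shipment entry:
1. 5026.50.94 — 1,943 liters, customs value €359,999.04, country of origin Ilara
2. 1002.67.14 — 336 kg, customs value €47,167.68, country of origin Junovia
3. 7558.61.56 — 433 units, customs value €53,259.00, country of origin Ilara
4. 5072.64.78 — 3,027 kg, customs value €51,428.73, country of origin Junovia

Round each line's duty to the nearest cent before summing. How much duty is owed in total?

Line 1 (5026.50.94, Ilara, 1,943 liters, €359,999.04):
Base rate for 5026.50.94 is 17% + €2.92/liter.
Origin Ilara is the FTA partner but 5026.50.94 is not on the preference list; base rate stands.
The additional-duty order on 5026.50.94 targets Tyreth, not Ilara; it does not apply.
Duty = €359,999.04 × 17% + 1,943 × €2.92 = €66,873.40.
Line 2 (1002.67.14, Junovia, 336 kg, €47,167.68):
Base rate for 1002.67.14 is 25.5%.
1002.67.14 has an FTA preferential rate, but origin Junovia is not Ilara; base rate stands.
Duty = €47,167.68 × 25.5% = €12,027.76.
Line 3 (7558.61.56, Ilara, 433 units, €53,259.00):
Base rate for 7558.61.56 is 26.5%.
Origin Ilara qualifies under the Soloria–Ilara agreement and 7558.61.56 is covered: preferential rate Free applies instead.
Duty = €53,259.00 × 0% = €0.00.
Line 4 (5072.64.78, Junovia, 3,027 kg, €51,428.73):
Base rate for 5072.64.78 is 6.5% + €2.95/kg.
Duty = €51,428.73 × 6.5% + 3,027 × €2.95 = €12,272.52.
Total = €66,873.40 + €12,027.76 + €0.00 + €12,272.52 = €91,173.68.

€91,173.68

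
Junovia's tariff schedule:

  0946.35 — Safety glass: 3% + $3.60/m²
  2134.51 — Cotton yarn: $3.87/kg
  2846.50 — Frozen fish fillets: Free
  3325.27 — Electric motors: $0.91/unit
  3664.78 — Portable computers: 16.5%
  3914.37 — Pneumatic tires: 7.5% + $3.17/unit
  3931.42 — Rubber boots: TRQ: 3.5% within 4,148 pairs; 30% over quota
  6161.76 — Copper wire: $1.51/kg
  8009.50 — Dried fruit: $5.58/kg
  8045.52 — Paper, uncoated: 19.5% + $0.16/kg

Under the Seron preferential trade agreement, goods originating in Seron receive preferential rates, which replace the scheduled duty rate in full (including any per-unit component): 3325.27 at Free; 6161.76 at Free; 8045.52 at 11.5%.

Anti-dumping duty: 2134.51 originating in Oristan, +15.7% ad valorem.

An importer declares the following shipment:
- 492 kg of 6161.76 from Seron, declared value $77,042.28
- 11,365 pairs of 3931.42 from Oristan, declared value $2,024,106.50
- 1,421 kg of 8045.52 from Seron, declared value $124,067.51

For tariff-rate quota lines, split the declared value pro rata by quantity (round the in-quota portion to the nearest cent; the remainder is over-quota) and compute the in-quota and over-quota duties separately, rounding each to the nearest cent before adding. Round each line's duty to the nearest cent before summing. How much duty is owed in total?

Line 1 (6161.76, Seron, 492 kg, $77,042.28):
Base rate for 6161.76 is $1.51/kg.
Origin Seron qualifies under the Junovia–Seron agreement and 6161.76 is covered: preferential rate Free applies instead.
Duty = $77,042.28 × 0% = $0.00.
Line 2 (3931.42, Oristan, 11,365 pairs, $2,024,106.50):
Code 3931.42 is under a tariff-rate quota (threshold 4,148 pairs). In-quota: 4,148 pairs at 3.5%; over-quota: 7,217 pairs at 30%.
Pro-rata value split: in-quota = $2,024,106.50 × 4,148/11,365 = $738,758.80; over-quota = $2,024,106.50 − $738,758.80 = $1,285,347.70.
In-quota duty = $738,758.80 × 3.5% = $25,856.56. Over-quota duty = $1,285,347.70 × 30% = $385,604.31.
Line duty = $25,856.56 + $385,604.31 = $411,460.87.
Line 3 (8045.52, Seron, 1,421 kg, $124,067.51):
Base rate for 8045.52 is 19.5% + $0.16/kg.
Origin Seron qualifies under the Junovia–Seron agreement and 8045.52 is covered: preferential rate 11.5% applies instead.
Duty = $124,067.51 × 11.5% = $14,267.76.
Total = $0.00 + $411,460.87 + $14,267.76 = $425,728.63.

$425,728.63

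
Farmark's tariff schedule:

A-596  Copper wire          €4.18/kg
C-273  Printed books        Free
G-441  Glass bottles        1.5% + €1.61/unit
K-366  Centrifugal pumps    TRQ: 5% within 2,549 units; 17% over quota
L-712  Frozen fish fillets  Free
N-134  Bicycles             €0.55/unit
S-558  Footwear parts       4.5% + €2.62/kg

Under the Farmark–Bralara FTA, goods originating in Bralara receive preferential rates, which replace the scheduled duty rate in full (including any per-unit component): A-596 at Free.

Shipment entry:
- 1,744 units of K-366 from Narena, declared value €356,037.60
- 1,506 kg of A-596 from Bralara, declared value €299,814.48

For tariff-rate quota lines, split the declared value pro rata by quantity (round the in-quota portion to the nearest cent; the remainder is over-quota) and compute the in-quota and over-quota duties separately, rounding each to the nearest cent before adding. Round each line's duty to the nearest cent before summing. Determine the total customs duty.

€17,801.88

Line 1 (K-366, Narena, 1,744 units, €356,037.60):
Code K-366 is under a tariff-rate quota (threshold 2,549 units). Quantity 1,744 units is within the quota, so the in-quota rate 5% applies to the full value.
Duty = €356,037.60 × 5% = €17,801.88.
Line 2 (A-596, Bralara, 1,506 kg, €299,814.48):
Base rate for A-596 is €4.18/kg.
Origin Bralara qualifies under the Farmark–Bralara agreement and A-596 is covered: preferential rate Free applies instead.
Duty = €299,814.48 × 0% = €0.00.
Total = €17,801.88 + €0.00 = €17,801.88.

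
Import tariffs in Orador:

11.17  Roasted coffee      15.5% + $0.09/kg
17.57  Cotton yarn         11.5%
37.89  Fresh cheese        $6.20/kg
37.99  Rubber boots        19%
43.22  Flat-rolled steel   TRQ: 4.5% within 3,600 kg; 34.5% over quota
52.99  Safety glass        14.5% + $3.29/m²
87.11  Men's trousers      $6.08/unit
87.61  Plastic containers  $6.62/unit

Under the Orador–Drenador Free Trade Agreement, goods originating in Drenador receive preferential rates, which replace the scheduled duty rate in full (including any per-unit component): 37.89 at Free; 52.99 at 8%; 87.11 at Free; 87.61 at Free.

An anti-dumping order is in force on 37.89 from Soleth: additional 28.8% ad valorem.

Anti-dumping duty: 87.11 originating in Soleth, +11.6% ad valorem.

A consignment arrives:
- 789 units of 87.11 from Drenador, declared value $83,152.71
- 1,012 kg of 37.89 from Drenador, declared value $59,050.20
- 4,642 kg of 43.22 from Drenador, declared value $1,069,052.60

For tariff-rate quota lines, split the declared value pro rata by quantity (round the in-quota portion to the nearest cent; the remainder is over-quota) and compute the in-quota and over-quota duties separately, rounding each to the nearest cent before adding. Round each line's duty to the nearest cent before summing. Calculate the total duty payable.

$120,099.15

Line 1 (87.11, Drenador, 789 units, $83,152.71):
Base rate for 87.11 is $6.08/unit.
Origin Drenador qualifies under the Orador–Drenador agreement and 87.11 is covered: preferential rate Free applies instead.
The additional-duty order on 87.11 targets Soleth, not Drenador; it does not apply.
Duty = $83,152.71 × 0% = $0.00.
Line 2 (37.89, Drenador, 1,012 kg, $59,050.20):
Base rate for 37.89 is $6.20/kg.
Origin Drenador qualifies under the Orador–Drenador agreement and 37.89 is covered: preferential rate Free applies instead.
The additional-duty order on 37.89 targets Soleth, not Drenador; it does not apply.
Duty = $59,050.20 × 0% = $0.00.
Line 3 (43.22, Drenador, 4,642 kg, $1,069,052.60):
Code 43.22 is under a tariff-rate quota (threshold 3,600 kg). In-quota: 3,600 kg at 4.5%; over-quota: 1,042 kg at 34.5%.
Pro-rata value split: in-quota = $1,069,052.60 × 3,600/4,642 = $829,080.00; over-quota = $1,069,052.60 − $829,080.00 = $239,972.60.
In-quota duty = $829,080.00 × 4.5% = $37,308.60. Over-quota duty = $239,972.60 × 34.5% = $82,790.55.
Line duty = $37,308.60 + $82,790.55 = $120,099.15.
Total = $0.00 + $0.00 + $120,099.15 = $120,099.15.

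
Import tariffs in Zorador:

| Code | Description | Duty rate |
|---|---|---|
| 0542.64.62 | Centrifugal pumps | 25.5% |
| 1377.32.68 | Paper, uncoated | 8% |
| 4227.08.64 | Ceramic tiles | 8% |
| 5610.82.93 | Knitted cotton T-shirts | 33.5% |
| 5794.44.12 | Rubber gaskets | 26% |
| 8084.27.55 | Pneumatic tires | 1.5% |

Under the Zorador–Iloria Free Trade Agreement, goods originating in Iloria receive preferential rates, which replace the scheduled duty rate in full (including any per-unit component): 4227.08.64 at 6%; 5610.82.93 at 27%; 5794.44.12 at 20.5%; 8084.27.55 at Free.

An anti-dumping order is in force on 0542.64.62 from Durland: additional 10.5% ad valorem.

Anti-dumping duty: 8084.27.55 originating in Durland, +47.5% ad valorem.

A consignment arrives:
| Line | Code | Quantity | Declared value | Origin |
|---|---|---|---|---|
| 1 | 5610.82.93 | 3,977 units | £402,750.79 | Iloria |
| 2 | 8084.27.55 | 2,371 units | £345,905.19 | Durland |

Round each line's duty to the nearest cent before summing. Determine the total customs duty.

Line 1 (5610.82.93, Iloria, 3,977 units, £402,750.79):
Base rate for 5610.82.93 is 33.5%.
Origin Iloria qualifies under the Zorador–Iloria agreement and 5610.82.93 is covered: preferential rate 27% applies instead.
Duty = £402,750.79 × 27% = £108,742.71.
Line 2 (8084.27.55, Durland, 2,371 units, £345,905.19):
Base rate for 8084.27.55 is 1.5%.
8084.27.55 has an FTA preferential rate, but origin Durland is not Iloria; base rate stands.
Additional duty on 8084.27.55 from Durland: +47.5%. Applied ad valorem rate: 1.5% + 47.5% = 49%.
Duty = £345,905.19 × 49% = £169,493.54.
Total = £108,742.71 + £169,493.54 = £278,236.25.

£278,236.25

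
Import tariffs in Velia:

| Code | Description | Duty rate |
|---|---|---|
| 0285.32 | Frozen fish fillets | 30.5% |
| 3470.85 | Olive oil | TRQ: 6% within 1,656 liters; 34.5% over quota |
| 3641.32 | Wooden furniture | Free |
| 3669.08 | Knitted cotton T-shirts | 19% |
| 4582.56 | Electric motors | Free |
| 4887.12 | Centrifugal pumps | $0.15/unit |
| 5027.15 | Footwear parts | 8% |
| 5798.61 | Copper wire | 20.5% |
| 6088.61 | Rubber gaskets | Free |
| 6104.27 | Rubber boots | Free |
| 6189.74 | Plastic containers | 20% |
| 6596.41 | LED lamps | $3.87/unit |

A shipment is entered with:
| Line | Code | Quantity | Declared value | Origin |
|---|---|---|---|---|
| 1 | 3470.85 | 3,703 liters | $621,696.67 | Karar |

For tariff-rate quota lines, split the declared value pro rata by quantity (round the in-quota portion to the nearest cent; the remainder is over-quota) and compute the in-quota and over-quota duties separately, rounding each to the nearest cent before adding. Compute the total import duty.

$135,247.99

Line 1 (3470.85, Karar, 3,703 liters, $621,696.67):
Code 3470.85 is under a tariff-rate quota (threshold 1,656 liters). In-quota: 1,656 liters at 6%; over-quota: 2,047 liters at 34.5%.
Pro-rata value split: in-quota = $621,696.67 × 1,656/3,703 = $278,025.84; over-quota = $621,696.67 − $278,025.84 = $343,670.83.
In-quota duty = $278,025.84 × 6% = $16,681.55. Over-quota duty = $343,670.83 × 34.5% = $118,566.44.
Line duty = $16,681.55 + $118,566.44 = $135,247.99.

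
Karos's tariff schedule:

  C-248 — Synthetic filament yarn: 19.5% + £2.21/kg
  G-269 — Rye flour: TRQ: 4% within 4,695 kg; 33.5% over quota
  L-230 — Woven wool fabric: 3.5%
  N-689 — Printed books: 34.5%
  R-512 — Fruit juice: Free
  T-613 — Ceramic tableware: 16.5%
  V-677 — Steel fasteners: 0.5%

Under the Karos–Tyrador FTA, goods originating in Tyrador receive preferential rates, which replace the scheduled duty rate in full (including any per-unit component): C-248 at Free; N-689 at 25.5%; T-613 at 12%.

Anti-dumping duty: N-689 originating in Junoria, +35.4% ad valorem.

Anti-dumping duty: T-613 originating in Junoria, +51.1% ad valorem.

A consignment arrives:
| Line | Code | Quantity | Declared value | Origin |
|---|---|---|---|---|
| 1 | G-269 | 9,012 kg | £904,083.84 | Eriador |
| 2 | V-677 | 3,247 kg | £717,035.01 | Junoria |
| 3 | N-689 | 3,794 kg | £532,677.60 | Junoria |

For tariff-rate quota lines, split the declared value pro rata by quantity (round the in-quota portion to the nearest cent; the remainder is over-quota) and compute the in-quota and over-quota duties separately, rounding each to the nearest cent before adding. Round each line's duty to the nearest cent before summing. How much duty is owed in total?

Line 1 (G-269, Eriador, 9,012 kg, £904,083.84):
Code G-269 is under a tariff-rate quota (threshold 4,695 kg). In-quota: 4,695 kg at 4%; over-quota: 4,317 kg at 33.5%.
Pro-rata value split: in-quota = £904,083.84 × 4,695/9,012 = £471,002.40; over-quota = £904,083.84 − £471,002.40 = £433,081.44.
In-quota duty = £471,002.40 × 4% = £18,840.10. Over-quota duty = £433,081.44 × 33.5% = £145,082.28.
Line duty = £18,840.10 + £145,082.28 = £163,922.38.
Line 2 (V-677, Junoria, 3,247 kg, £717,035.01):
Base rate for V-677 is 0.5%.
Duty = £717,035.01 × 0.5% = £3,585.18.
Line 3 (N-689, Junoria, 3,794 kg, £532,677.60):
Base rate for N-689 is 34.5%.
N-689 has an FTA preferential rate, but origin Junoria is not Tyrador; base rate stands.
Additional duty on N-689 from Junoria: +35.4%. Applied ad valorem rate: 34.5% + 35.4% = 69.9%.
Duty = £532,677.60 × 69.9% = £372,341.64.
Total = £163,922.38 + £3,585.18 + £372,341.64 = £539,849.20.

£539,849.20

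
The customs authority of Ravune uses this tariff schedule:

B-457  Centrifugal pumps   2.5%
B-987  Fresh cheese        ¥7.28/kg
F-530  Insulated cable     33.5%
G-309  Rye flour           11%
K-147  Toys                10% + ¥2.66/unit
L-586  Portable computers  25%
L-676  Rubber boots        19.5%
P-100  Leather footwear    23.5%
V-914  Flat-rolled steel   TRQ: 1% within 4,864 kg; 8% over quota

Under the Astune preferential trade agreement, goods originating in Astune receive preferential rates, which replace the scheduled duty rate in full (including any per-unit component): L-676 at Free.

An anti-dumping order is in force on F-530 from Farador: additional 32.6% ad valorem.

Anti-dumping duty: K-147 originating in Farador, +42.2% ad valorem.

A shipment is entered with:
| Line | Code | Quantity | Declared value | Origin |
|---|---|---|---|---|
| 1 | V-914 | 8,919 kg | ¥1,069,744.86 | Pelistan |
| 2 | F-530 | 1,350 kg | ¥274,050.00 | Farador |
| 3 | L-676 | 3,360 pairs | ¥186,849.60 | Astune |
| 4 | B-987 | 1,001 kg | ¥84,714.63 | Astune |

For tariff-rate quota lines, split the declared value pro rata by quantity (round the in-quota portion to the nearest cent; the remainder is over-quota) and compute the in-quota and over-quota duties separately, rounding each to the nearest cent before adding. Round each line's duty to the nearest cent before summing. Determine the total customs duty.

¥233,176.75

Line 1 (V-914, Pelistan, 8,919 kg, ¥1,069,744.86):
Code V-914 is under a tariff-rate quota (threshold 4,864 kg). In-quota: 4,864 kg at 1%; over-quota: 4,055 kg at 8%.
Pro-rata value split: in-quota = ¥1,069,744.86 × 4,864/8,919 = ¥583,388.16; over-quota = ¥1,069,744.86 − ¥583,388.16 = ¥486,356.70.
In-quota duty = ¥583,388.16 × 1% = ¥5,833.88. Over-quota duty = ¥486,356.70 × 8% = ¥38,908.54.
Line duty = ¥5,833.88 + ¥38,908.54 = ¥44,742.42.
Line 2 (F-530, Farador, 1,350 kg, ¥274,050.00):
Base rate for F-530 is 33.5%.
Additional duty on F-530 from Farador: +32.6%. Applied ad valorem rate: 33.5% + 32.6% = 66.1%.
Duty = ¥274,050.00 × 66.1% = ¥181,147.05.
Line 3 (L-676, Astune, 3,360 pairs, ¥186,849.60):
Base rate for L-676 is 19.5%.
Origin Astune qualifies under the Ravune–Astune agreement and L-676 is covered: preferential rate Free applies instead.
Duty = ¥186,849.60 × 0% = ¥0.00.
Line 4 (B-987, Astune, 1,001 kg, ¥84,714.63):
Base rate for B-987 is ¥7.28/kg.
Origin Astune is the FTA partner but B-987 is not on the preference list; base rate stands.
Duty = 1,001 × ¥7.28 = ¥7,287.28.
Total = ¥44,742.42 + ¥181,147.05 + ¥0.00 + ¥7,287.28 = ¥233,176.75.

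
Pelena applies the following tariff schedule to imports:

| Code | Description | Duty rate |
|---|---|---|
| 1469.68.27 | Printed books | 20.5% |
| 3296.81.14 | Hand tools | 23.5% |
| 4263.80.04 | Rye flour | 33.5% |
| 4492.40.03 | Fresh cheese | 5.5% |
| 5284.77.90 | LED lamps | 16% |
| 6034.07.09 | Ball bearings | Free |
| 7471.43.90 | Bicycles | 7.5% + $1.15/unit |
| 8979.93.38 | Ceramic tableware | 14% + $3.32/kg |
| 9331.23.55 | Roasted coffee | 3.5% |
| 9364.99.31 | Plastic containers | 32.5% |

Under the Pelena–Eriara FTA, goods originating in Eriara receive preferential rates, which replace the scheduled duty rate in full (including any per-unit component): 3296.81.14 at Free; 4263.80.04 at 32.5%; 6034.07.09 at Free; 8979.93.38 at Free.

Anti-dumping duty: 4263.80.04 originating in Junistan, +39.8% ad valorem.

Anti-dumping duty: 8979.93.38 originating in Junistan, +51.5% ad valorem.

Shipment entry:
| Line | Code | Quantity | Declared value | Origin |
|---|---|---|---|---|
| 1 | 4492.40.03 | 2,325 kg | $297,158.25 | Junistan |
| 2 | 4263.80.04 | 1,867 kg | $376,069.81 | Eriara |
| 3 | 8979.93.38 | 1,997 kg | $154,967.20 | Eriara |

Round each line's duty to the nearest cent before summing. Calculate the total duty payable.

$138,566.39

Line 1 (4492.40.03, Junistan, 2,325 kg, $297,158.25):
Base rate for 4492.40.03 is 5.5%.
Duty = $297,158.25 × 5.5% = $16,343.70.
Line 2 (4263.80.04, Eriara, 1,867 kg, $376,069.81):
Base rate for 4263.80.04 is 33.5%.
Origin Eriara qualifies under the Pelena–Eriara agreement and 4263.80.04 is covered: preferential rate 32.5% applies instead.
The additional-duty order on 4263.80.04 targets Junistan, not Eriara; it does not apply.
Duty = $376,069.81 × 32.5% = $122,222.69.
Line 3 (8979.93.38, Eriara, 1,997 kg, $154,967.20):
Base rate for 8979.93.38 is 14% + $3.32/kg.
Origin Eriara qualifies under the Pelena–Eriara agreement and 8979.93.38 is covered: preferential rate Free applies instead.
The additional-duty order on 8979.93.38 targets Junistan, not Eriara; it does not apply.
Duty = $154,967.20 × 0% = $0.00.
Total = $16,343.70 + $122,222.69 + $0.00 = $138,566.39.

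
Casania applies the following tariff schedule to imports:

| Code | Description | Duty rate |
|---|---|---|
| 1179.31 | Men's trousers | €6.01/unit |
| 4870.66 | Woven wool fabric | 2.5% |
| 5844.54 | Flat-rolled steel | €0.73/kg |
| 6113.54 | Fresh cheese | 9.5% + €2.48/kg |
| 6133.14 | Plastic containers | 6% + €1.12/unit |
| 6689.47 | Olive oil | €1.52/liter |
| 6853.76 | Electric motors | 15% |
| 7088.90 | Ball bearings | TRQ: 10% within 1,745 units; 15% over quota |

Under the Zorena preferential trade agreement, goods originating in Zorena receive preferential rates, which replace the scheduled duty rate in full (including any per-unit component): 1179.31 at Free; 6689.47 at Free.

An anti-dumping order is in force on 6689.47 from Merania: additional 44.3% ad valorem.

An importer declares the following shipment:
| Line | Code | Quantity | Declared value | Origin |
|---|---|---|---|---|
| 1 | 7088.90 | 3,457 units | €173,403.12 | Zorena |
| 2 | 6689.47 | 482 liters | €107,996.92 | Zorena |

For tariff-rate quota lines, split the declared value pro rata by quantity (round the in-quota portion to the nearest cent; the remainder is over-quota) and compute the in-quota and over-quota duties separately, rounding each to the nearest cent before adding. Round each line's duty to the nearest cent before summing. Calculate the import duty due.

€21,634.01

Line 1 (7088.90, Zorena, 3,457 units, €173,403.12):
Code 7088.90 is under a tariff-rate quota (threshold 1,745 units). In-quota: 1,745 units at 10%; over-quota: 1,712 units at 15%.
Pro-rata value split: in-quota = €173,403.12 × 1,745/3,457 = €87,529.20; over-quota = €173,403.12 − €87,529.20 = €85,873.92.
In-quota duty = €87,529.20 × 10% = €8,752.92. Over-quota duty = €85,873.92 × 15% = €12,881.09.
Line duty = €8,752.92 + €12,881.09 = €21,634.01.
Line 2 (6689.47, Zorena, 482 liters, €107,996.92):
Base rate for 6689.47 is €1.52/liter.
Origin Zorena qualifies under the Casania–Zorena agreement and 6689.47 is covered: preferential rate Free applies instead.
The additional-duty order on 6689.47 targets Merania, not Zorena; it does not apply.
Duty = €107,996.92 × 0% = €0.00.
Total = €21,634.01 + €0.00 = €21,634.01.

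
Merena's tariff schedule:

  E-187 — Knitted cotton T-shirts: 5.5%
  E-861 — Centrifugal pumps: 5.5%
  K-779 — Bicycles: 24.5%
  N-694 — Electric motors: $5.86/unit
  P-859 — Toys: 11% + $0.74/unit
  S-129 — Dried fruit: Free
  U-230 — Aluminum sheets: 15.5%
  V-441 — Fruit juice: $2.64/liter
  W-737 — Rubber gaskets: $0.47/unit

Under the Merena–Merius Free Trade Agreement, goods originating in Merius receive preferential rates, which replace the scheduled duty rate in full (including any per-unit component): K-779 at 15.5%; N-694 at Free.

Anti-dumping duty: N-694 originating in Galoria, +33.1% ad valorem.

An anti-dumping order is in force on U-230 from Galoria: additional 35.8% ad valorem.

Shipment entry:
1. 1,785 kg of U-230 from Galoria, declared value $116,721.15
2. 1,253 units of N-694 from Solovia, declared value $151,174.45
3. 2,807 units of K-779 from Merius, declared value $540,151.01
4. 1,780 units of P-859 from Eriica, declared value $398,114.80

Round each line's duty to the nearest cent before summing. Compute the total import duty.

$196,053.77

Line 1 (U-230, Galoria, 1,785 kg, $116,721.15):
Base rate for U-230 is 15.5%.
Additional duty on U-230 from Galoria: +35.8%. Applied ad valorem rate: 15.5% + 35.8% = 51.3%.
Duty = $116,721.15 × 51.3% = $59,877.95.
Line 2 (N-694, Solovia, 1,253 units, $151,174.45):
Base rate for N-694 is $5.86/unit.
N-694 has an FTA preferential rate, but origin Solovia is not Merius; base rate stands.
The additional-duty order on N-694 targets Galoria, not Solovia; it does not apply.
Duty = 1,253 × $5.86 = $7,342.58.
Line 3 (K-779, Merius, 2,807 units, $540,151.01):
Base rate for K-779 is 24.5%.
Origin Merius qualifies under the Merena–Merius agreement and K-779 is covered: preferential rate 15.5% applies instead.
Duty = $540,151.01 × 15.5% = $83,723.41.
Line 4 (P-859, Eriica, 1,780 units, $398,114.80):
Base rate for P-859 is 11% + $0.74/unit.
Duty = $398,114.80 × 11% + 1,780 × $0.74 = $45,109.83.
Total = $59,877.95 + $7,342.58 + $83,723.41 + $45,109.83 = $196,053.77.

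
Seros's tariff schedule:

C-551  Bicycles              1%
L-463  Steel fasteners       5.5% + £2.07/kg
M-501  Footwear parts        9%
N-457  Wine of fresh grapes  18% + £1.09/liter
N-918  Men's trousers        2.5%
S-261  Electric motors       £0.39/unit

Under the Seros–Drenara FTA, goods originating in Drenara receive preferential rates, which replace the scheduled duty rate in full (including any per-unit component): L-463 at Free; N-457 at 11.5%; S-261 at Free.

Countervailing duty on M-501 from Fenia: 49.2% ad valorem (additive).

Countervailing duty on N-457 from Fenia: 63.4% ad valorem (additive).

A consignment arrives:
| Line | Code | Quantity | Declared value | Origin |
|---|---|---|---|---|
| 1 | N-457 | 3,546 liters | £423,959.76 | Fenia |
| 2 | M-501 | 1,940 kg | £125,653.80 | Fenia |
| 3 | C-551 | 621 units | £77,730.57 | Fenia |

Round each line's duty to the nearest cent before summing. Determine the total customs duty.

£422,876.20

Line 1 (N-457, Fenia, 3,546 liters, £423,959.76):
Base rate for N-457 is 18% + £1.09/liter.
N-457 has an FTA preferential rate, but origin Fenia is not Drenara; base rate stands.
Additional duty on N-457 from Fenia: +63.4%. Applied ad valorem rate: 18% + 63.4% = 81.4%.
Duty = £423,959.76 × 81.4% + 3,546 × £1.09 = £348,968.38.
Line 2 (M-501, Fenia, 1,940 kg, £125,653.80):
Base rate for M-501 is 9%.
Additional duty on M-501 from Fenia: +49.2%. Applied ad valorem rate: 9% + 49.2% = 58.2%.
Duty = £125,653.80 × 58.2% = £73,130.51.
Line 3 (C-551, Fenia, 621 units, £77,730.57):
Base rate for C-551 is 1%.
Duty = £77,730.57 × 1% = £777.31.
Total = £348,968.38 + £73,130.51 + £777.31 = £422,876.20.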